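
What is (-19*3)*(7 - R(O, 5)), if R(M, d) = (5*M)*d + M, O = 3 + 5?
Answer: 11457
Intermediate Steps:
O = 8
R(M, d) = M + 5*M*d (R(M, d) = 5*M*d + M = M + 5*M*d)
(-19*3)*(7 - R(O, 5)) = (-19*3)*(7 - 8*(1 + 5*5)) = -57*(7 - 8*(1 + 25)) = -57*(7 - 8*26) = -57*(7 - 1*208) = -57*(7 - 208) = -57*(-201) = 11457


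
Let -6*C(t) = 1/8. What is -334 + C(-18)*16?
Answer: -1003/3 ≈ -334.33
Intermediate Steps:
C(t) = -1/48 (C(t) = -⅙/8 = -⅙*⅛ = -1/48)
-334 + C(-18)*16 = -334 - 1/48*16 = -334 - ⅓ = -1003/3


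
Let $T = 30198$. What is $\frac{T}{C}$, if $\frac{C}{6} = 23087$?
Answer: $\frac{5033}{23087} \approx 0.218$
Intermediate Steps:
$C = 138522$ ($C = 6 \cdot 23087 = 138522$)
$\frac{T}{C} = \frac{30198}{138522} = 30198 \cdot \frac{1}{138522} = \frac{5033}{23087}$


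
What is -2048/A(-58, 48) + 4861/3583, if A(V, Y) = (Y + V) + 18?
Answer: -912387/3583 ≈ -254.64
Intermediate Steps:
A(V, Y) = 18 + V + Y (A(V, Y) = (V + Y) + 18 = 18 + V + Y)
-2048/A(-58, 48) + 4861/3583 = -2048/(18 - 58 + 48) + 4861/3583 = -2048/8 + 4861*(1/3583) = -2048*⅛ + 4861/3583 = -256 + 4861/3583 = -912387/3583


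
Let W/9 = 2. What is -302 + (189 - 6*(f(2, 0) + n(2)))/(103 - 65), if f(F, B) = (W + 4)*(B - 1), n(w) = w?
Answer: -11167/38 ≈ -293.87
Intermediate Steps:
W = 18 (W = 9*2 = 18)
f(F, B) = -22 + 22*B (f(F, B) = (18 + 4)*(B - 1) = 22*(-1 + B) = -22 + 22*B)
-302 + (189 - 6*(f(2, 0) + n(2)))/(103 - 65) = -302 + (189 - 6*((-22 + 22*0) + 2))/(103 - 65) = -302 + (189 - 6*((-22 + 0) + 2))/38 = -302 + (189 - 6*(-22 + 2))*(1/38) = -302 + (189 - 6*(-20))*(1/38) = -302 + (189 + 120)*(1/38) = -302 + 309*(1/38) = -302 + 309/38 = -11167/38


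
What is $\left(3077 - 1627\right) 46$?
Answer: $66700$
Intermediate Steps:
$\left(3077 - 1627\right) 46 = 1450 \cdot 46 = 66700$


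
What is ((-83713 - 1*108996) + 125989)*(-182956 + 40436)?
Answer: 9508934400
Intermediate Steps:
((-83713 - 1*108996) + 125989)*(-182956 + 40436) = ((-83713 - 108996) + 125989)*(-142520) = (-192709 + 125989)*(-142520) = -66720*(-142520) = 9508934400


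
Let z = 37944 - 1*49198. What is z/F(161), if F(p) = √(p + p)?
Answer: -5627*√322/161 ≈ -627.16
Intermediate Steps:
F(p) = √2*√p (F(p) = √(2*p) = √2*√p)
z = -11254 (z = 37944 - 49198 = -11254)
z/F(161) = -11254*√322/322 = -5627*√322/161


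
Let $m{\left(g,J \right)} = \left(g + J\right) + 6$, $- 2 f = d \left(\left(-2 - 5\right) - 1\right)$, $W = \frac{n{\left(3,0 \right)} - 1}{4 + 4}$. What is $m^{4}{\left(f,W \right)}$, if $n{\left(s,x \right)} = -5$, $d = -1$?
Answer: $\frac{625}{256} \approx 2.4414$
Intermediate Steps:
$W = - \frac{3}{4}$ ($W = \frac{-5 - 1}{4 + 4} = - \frac{6}{8} = \left(-6\right) \frac{1}{8} = - \frac{3}{4} \approx -0.75$)
$f = -4$ ($f = - \frac{\left(-1\right) \left(\left(-2 - 5\right) - 1\right)}{2} = - \frac{\left(-1\right) \left(-7 - 1\right)}{2} = - \frac{\left(-1\right) \left(-8\right)}{2} = \left(- \frac{1}{2}\right) 8 = -4$)
$m{\left(g,J \right)} = 6 + J + g$ ($m{\left(g,J \right)} = \left(J + g\right) + 6 = 6 + J + g$)
$m^{4}{\left(f,W \right)} = \left(6 - \frac{3}{4} - 4\right)^{4} = \left(\frac{5}{4}\right)^{4} = \frac{625}{256}$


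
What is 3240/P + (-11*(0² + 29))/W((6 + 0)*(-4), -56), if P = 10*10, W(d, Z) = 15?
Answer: 167/15 ≈ 11.133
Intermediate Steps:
P = 100
3240/P + (-11*(0² + 29))/W((6 + 0)*(-4), -56) = 3240/100 - 11*(0² + 29)/15 = 3240*(1/100) - 11*(0 + 29)*(1/15) = 162/5 - 11*29*(1/15) = 162/5 - 319*1/15 = 162/5 - 319/15 = 167/15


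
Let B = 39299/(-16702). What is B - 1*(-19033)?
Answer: 317849867/16702 ≈ 19031.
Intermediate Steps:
B = -39299/16702 (B = 39299*(-1/16702) = -39299/16702 ≈ -2.3530)
B - 1*(-19033) = -39299/16702 - 1*(-19033) = -39299/16702 + 19033 = 317849867/16702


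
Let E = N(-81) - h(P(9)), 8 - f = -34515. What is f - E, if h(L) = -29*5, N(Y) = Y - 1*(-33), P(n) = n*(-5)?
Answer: 34426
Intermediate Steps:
P(n) = -5*n
N(Y) = 33 + Y (N(Y) = Y + 33 = 33 + Y)
f = 34523 (f = 8 - 1*(-34515) = 8 + 34515 = 34523)
h(L) = -145
E = 97 (E = (33 - 81) - 1*(-145) = -48 + 145 = 97)
f - E = 34523 - 1*97 = 34523 - 97 = 34426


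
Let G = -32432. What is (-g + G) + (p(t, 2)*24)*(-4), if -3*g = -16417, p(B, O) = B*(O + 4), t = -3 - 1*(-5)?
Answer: -117169/3 ≈ -39056.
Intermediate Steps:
t = 2 (t = -3 + 5 = 2)
p(B, O) = B*(4 + O)
g = 16417/3 (g = -⅓*(-16417) = 16417/3 ≈ 5472.3)
(-g + G) + (p(t, 2)*24)*(-4) = (-1*16417/3 - 32432) + ((2*(4 + 2))*24)*(-4) = (-16417/3 - 32432) + ((2*6)*24)*(-4) = -113713/3 + (12*24)*(-4) = -113713/3 + 288*(-4) = -113713/3 - 1152 = -117169/3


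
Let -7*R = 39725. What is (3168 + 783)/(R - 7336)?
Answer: -1317/4337 ≈ -0.30367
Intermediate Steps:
R = -5675 (R = -1/7*39725 = -5675)
(3168 + 783)/(R - 7336) = (3168 + 783)/(-5675 - 7336) = 3951/(-13011) = 3951*(-1/13011) = -1317/4337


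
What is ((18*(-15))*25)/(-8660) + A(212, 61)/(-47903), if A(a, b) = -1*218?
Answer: 32523313/41483998 ≈ 0.78400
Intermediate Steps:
A(a, b) = -218
((18*(-15))*25)/(-8660) + A(212, 61)/(-47903) = ((18*(-15))*25)/(-8660) - 218/(-47903) = -270*25*(-1/8660) - 218*(-1/47903) = -6750*(-1/8660) + 218/47903 = 675/866 + 218/47903 = 32523313/41483998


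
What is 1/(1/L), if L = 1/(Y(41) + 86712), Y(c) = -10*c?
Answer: 1/86302 ≈ 1.1587e-5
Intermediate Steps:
L = 1/86302 (L = 1/(-10*41 + 86712) = 1/(-410 + 86712) = 1/86302 ≈ 1.1587e-5)
1/(1/L) = 1/(1/(1/86302)) = 1/86302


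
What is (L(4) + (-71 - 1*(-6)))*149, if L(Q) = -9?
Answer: -11026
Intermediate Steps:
(L(4) + (-71 - 1*(-6)))*149 = (-9 + (-71 - 1*(-6)))*149 = (-9 + (-71 + 6))*149 = (-9 - 65)*149 = -74*149 = -11026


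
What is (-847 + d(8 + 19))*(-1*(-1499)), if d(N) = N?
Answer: -1229180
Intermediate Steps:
(-847 + d(8 + 19))*(-1*(-1499)) = (-847 + (8 + 19))*(-1*(-1499)) = (-847 + 27)*1499 = -820*1499 = -1229180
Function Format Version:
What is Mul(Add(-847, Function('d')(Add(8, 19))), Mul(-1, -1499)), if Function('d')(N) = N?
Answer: -1229180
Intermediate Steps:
Mul(Add(-847, Function('d')(Add(8, 19))), Mul(-1, -1499)) = Mul(Add(-847, Add(8, 19)), Mul(-1, -1499)) = Mul(Add(-847, 27), 1499) = Mul(-820, 1499) = -1229180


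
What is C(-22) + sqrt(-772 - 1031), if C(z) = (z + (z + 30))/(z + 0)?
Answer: 7/11 + I*sqrt(1803) ≈ 0.63636 + 42.462*I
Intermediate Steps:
C(z) = (30 + 2*z)/z (C(z) = (z + (30 + z))/z = (30 + 2*z)/z)
C(-22) + sqrt(-772 - 1031) = (2 + 30/(-22)) + sqrt(-772 - 1031) = (2 + 30*(-1/22)) + sqrt(-1803) = (2 - 15/11) + I*sqrt(1803) = 7/11 + I*sqrt(1803)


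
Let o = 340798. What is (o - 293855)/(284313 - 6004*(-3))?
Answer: 46943/302325 ≈ 0.15527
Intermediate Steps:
(o - 293855)/(284313 - 6004*(-3)) = (340798 - 293855)/(284313 - 6004*(-3)) = 46943/(284313 + 18012) = 46943/302325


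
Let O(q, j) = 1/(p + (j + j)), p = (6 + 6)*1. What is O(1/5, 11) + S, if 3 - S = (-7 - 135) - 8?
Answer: 5203/34 ≈ 153.03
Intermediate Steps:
p = 12 (p = 12*1 = 12)
O(q, j) = 1/(12 + 2*j) (O(q, j) = 1/(12 + (j + j)) = 1/(12 + 2*j))
S = 153 (S = 3 - ((-7 - 135) - 8) = 3 - (-142 - 8) = 3 - 1*(-150) = 3 + 150 = 153)
O(1/5, 11) + S = 1/(2*(6 + 11)) + 153 = (½)/17 + 153 = (½)*(1/17) + 153 = 1/34 + 153 = 5203/34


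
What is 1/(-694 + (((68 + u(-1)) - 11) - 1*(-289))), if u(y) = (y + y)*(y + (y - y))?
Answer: -1/346 ≈ -0.0028902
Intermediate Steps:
u(y) = 2*y**2 (u(y) = (2*y)*(y + 0) = (2*y)*y = 2*y**2)
1/(-694 + (((68 + u(-1)) - 11) - 1*(-289))) = 1/(-694 + (((68 + 2*(-1)**2) - 11) - 1*(-289))) = 1/(-694 + (((68 + 2*1) - 11) + 289)) = 1/(-694 + (((68 + 2) - 11) + 289)) = 1/(-694 + ((70 - 11) + 289)) = 1/(-694 + (59 + 289)) = 1/(-694 + 348) = 1/(-346) = -1/346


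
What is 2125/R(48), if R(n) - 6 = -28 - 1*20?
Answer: -2125/42 ≈ -50.595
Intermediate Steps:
R(n) = -42 (R(n) = 6 + (-28 - 1*20) = 6 + (-28 - 20) = 6 - 48 = -42)
2125/R(48) = 2125/(-42) = 2125*(-1/42) = -2125/42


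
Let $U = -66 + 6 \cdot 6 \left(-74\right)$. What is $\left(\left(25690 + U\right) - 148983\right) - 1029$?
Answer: $-127052$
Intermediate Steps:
$U = -2730$ ($U = -66 + 36 \left(-74\right) = -66 - 2664 = -2730$)
$\left(\left(25690 + U\right) - 148983\right) - 1029 = \left(\left(25690 - 2730\right) - 148983\right) - 1029 = \left(22960 - 148983\right) - 1029 = -126023 - 1029 = -127052$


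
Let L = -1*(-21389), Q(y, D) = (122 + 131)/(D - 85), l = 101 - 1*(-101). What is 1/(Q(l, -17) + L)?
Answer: 102/2181425 ≈ 4.6758e-5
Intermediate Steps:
l = 202 (l = 101 + 101 = 202)
Q(y, D) = 253/(-85 + D)
L = 21389
1/(Q(l, -17) + L) = 1/(253/(-85 - 17) + 21389) = 1/(253/(-102) + 21389) = 1/(253*(-1/102) + 21389) = 1/(-253/102 + 21389) = 1/(2181425/102) = 102/2181425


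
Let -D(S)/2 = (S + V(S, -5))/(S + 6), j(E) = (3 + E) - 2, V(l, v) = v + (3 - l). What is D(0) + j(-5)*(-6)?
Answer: 74/3 ≈ 24.667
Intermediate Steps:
V(l, v) = 3 + v - l
j(E) = 1 + E
D(S) = 4/(6 + S) (D(S) = -2*(S + (3 - 5 - S))/(S + 6) = -2*(S + (-2 - S))/(6 + S) = -(-4)/(6 + S) = 4/(6 + S))
D(0) + j(-5)*(-6) = 4/(6 + 0) + (1 - 5)*(-6) = 4/6 - 4*(-6) = 4*(⅙) + 24 = ⅔ + 24 = 74/3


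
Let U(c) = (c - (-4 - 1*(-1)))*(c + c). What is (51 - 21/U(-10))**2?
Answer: 1034289/400 ≈ 2585.7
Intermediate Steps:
U(c) = 2*c*(3 + c) (U(c) = (c - (-4 + 1))*(2*c) = (c - 1*(-3))*(2*c) = (c + 3)*(2*c) = (3 + c)*(2*c) = 2*c*(3 + c))
(51 - 21/U(-10))**2 = (51 - 21*(-1/(20*(3 - 10))))**2 = (51 - 21/(2*(-10)*(-7)))**2 = (51 - 21/140)**2 = (51 - 21*1/140)**2 = (51 - 3/20)**2 = (1017/20)**2 = 1034289/400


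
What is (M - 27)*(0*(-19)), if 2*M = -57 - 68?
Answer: 0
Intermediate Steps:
M = -125/2 (M = (-57 - 68)/2 = (1/2)*(-125) = -125/2 ≈ -62.500)
(M - 27)*(0*(-19)) = (-125/2 - 27)*(0*(-19)) = -179/2*0 = 0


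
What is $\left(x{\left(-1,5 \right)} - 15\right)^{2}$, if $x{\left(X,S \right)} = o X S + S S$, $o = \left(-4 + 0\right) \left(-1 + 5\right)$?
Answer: $8100$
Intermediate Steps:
$o = -16$ ($o = \left(-4\right) 4 = -16$)
$x{\left(X,S \right)} = S^{2} - 16 S X$ ($x{\left(X,S \right)} = - 16 X S + S S = - 16 S X + S^{2} = S^{2} - 16 S X$)
$\left(x{\left(-1,5 \right)} - 15\right)^{2} = \left(5 \left(5 - -16\right) - 15\right)^{2} = \left(5 \left(5 + 16\right) - 15\right)^{2} = \left(5 \cdot 21 - 15\right)^{2} = \left(105 - 15\right)^{2} = 90^{2} = 8100$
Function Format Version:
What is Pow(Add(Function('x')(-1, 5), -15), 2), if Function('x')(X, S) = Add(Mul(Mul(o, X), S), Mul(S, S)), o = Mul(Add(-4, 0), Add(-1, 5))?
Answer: 8100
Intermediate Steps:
o = -16 (o = Mul(-4, 4) = -16)
Function('x')(X, S) = Add(Pow(S, 2), Mul(-16, S, X)) (Function('x')(X, S) = Add(Mul(Mul(-16, X), S), Mul(S, S)) = Add(Mul(-16, S, X), Pow(S, 2)) = Add(Pow(S, 2), Mul(-16, S, X)))
Pow(Add(Function('x')(-1, 5), -15), 2) = Pow(Add(Mul(5, Add(5, Mul(-16, -1))), -15), 2) = Pow(Add(Mul(5, Add(5, 16)), -15), 2) = Pow(Add(Mul(5, 21), -15), 2) = Pow(Add(105, -15), 2) = Pow(90, 2) = 8100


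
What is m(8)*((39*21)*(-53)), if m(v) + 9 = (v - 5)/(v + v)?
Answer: 6120387/16 ≈ 3.8252e+5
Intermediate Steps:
m(v) = -9 + (-5 + v)/(2*v) (m(v) = -9 + (v - 5)/(v + v) = -9 + (-5 + v)/((2*v)) = -9 + (-5 + v)*(1/(2*v)) = -9 + (-5 + v)/(2*v))
m(8)*((39*21)*(-53)) = ((½)*(-5 - 17*8)/8)*((39*21)*(-53)) = ((½)*(⅛)*(-5 - 136))*(819*(-53)) = ((½)*(⅛)*(-141))*(-43407) = -141/16*(-43407) = 6120387/16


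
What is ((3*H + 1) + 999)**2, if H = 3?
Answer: 1018081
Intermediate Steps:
((3*H + 1) + 999)**2 = ((3*3 + 1) + 999)**2 = ((9 + 1) + 999)**2 = (10 + 999)**2 = 1009**2 = 1018081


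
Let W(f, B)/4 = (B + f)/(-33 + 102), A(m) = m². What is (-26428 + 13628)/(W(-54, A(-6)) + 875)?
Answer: -294400/20101 ≈ -14.646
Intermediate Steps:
W(f, B) = 4*B/69 + 4*f/69 (W(f, B) = 4*((B + f)/(-33 + 102)) = 4*((B + f)/69) = 4*((B + f)*(1/69)) = 4*(B/69 + f/69) = 4*B/69 + 4*f/69)
(-26428 + 13628)/(W(-54, A(-6)) + 875) = (-26428 + 13628)/(((4/69)*(-6)² + (4/69)*(-54)) + 875) = -12800/(((4/69)*36 - 72/23) + 875) = -12800/((48/23 - 72/23) + 875) = -12800/(-24/23 + 875) = -12800/20101/23 = -12800*23/20101 = -294400/20101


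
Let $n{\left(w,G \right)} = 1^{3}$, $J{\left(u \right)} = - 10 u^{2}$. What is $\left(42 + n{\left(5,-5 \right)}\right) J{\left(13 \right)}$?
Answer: $-72670$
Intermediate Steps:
$n{\left(w,G \right)} = 1$
$\left(42 + n{\left(5,-5 \right)}\right) J{\left(13 \right)} = \left(42 + 1\right) \left(- 10 \cdot 13^{2}\right) = 43 \left(\left(-10\right) 169\right) = 43 \left(-1690\right) = -72670$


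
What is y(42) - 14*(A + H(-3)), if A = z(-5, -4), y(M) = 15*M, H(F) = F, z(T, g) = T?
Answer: 742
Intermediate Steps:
A = -5
y(42) - 14*(A + H(-3)) = 15*42 - 14*(-5 - 3) = 630 - 14*(-8) = 630 + 112 = 742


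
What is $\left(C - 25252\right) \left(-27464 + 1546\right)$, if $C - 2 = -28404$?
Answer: $1390604372$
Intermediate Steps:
$C = -28402$ ($C = 2 - 28404 = -28402$)
$\left(C - 25252\right) \left(-27464 + 1546\right) = \left(-28402 - 25252\right) \left(-27464 + 1546\right) = \left(-53654\right) \left(-25918\right) = 1390604372$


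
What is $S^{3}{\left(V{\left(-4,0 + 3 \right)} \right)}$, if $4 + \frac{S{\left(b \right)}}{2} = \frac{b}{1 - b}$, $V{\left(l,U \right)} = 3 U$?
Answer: $- \frac{68921}{64} \approx -1076.9$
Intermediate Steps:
$S{\left(b \right)} = -8 + \frac{2 b}{1 - b}$ ($S{\left(b \right)} = -8 + 2 \frac{b}{1 - b} = -8 + \frac{2 b}{1 - b}$)
$S^{3}{\left(V{\left(-4,0 + 3 \right)} \right)} = \left(\frac{2 \left(4 - 5 \cdot 3 \left(0 + 3\right)\right)}{-1 + 3 \left(0 + 3\right)}\right)^{3} = \left(\frac{2 \left(4 - 5 \cdot 3 \cdot 3\right)}{-1 + 3 \cdot 3}\right)^{3} = \left(\frac{2 \left(4 - 45\right)}{-1 + 9}\right)^{3} = \left(\frac{2 \left(4 - 45\right)}{8}\right)^{3} = \left(2 \cdot \frac{1}{8} \left(-41\right)\right)^{3} = \left(- \frac{41}{4}\right)^{3} = - \frac{68921}{64}$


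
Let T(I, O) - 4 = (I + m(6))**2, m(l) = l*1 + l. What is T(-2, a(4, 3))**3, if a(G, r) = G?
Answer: 1124864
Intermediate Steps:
m(l) = 2*l (m(l) = l + l = 2*l)
T(I, O) = 4 + (12 + I)**2 (T(I, O) = 4 + (I + 2*6)**2 = 4 + (I + 12)**2 = 4 + (12 + I)**2)
T(-2, a(4, 3))**3 = (4 + (12 - 2)**2)**3 = (4 + 10**2)**3 = (4 + 100)**3 = 104**3 = 1124864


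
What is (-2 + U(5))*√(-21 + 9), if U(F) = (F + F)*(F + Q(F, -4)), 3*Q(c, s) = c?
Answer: 388*I*√3/3 ≈ 224.01*I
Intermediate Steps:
Q(c, s) = c/3
U(F) = 8*F²/3 (U(F) = (F + F)*(F + F/3) = (2*F)*(4*F/3) = 8*F²/3)
(-2 + U(5))*√(-21 + 9) = (-2 + (8/3)*5²)*√(-21 + 9) = (-2 + (8/3)*25)*√(-12) = (-2 + 200/3)*(2*I*√3) = 194*(2*I*√3)/3 = 388*I*√3/3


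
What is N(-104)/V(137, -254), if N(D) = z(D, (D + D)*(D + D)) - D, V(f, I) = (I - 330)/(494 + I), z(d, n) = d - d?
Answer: -3120/73 ≈ -42.740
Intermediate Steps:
z(d, n) = 0
V(f, I) = (-330 + I)/(494 + I)
N(D) = -D (N(D) = 0 - D = -D)
N(-104)/V(137, -254) = (-1*(-104))/(((-330 - 254)/(494 - 254))) = 104/((-584/240)) = 104/(((1/240)*(-584))) = 104/(-73/30) = 104*(-30/73) = -3120/73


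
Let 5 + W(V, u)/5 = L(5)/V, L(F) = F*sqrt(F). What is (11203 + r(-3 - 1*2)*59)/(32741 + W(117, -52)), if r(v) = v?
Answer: 4885140426192/14651838480859 - 31905900*sqrt(5)/14651838480859 ≈ 0.33341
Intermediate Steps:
L(F) = F**(3/2)
W(V, u) = -25 + 25*sqrt(5)/V (W(V, u) = -25 + 5*(5**(3/2)/V) = -25 + 5*((5*sqrt(5))/V) = -25 + 5*(5*sqrt(5)/V) = -25 + 25*sqrt(5)/V)
(11203 + r(-3 - 1*2)*59)/(32741 + W(117, -52)) = (11203 + (-3 - 1*2)*59)/(32741 + (-25 + 25*sqrt(5)/117)) = (11203 + (-3 - 2)*59)/(32741 + (-25 + 25*sqrt(5)*(1/117))) = (11203 - 5*59)/(32741 + (-25 + 25*sqrt(5)/117)) = (11203 - 295)/(32716 + 25*sqrt(5)/117) = 10908/(32716 + 25*sqrt(5)/117)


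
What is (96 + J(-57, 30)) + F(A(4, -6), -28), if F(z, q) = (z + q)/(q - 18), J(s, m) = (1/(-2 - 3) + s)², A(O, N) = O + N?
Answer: 1936883/575 ≈ 3368.5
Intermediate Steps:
A(O, N) = N + O
J(s, m) = (-⅕ + s)² (J(s, m) = (1/(-5) + s)² = (-⅕ + s)²)
F(z, q) = (q + z)/(-18 + q)
(96 + J(-57, 30)) + F(A(4, -6), -28) = (96 + (-1 + 5*(-57))²/25) + (-28 + (-6 + 4))/(-18 - 28) = (96 + (-1 - 285)²/25) + (-28 - 2)/(-46) = (96 + (1/25)*(-286)²) - 1/46*(-30) = (96 + (1/25)*81796) + 15/23 = (96 + 81796/25) + 15/23 = 84196/25 + 15/23 = 1936883/575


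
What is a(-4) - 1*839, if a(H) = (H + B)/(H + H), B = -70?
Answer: -3319/4 ≈ -829.75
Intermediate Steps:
a(H) = (-70 + H)/(2*H) (a(H) = (H - 70)/(H + H) = (-70 + H)/((2*H)) = (-70 + H)*(1/(2*H)) = (-70 + H)/(2*H))
a(-4) - 1*839 = (½)*(-70 - 4)/(-4) - 1*839 = (½)*(-¼)*(-74) - 839 = 37/4 - 839 = -3319/4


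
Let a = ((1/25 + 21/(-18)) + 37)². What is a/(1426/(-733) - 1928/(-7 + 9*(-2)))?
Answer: 21224133013/1239816600 ≈ 17.119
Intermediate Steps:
a = 28955161/22500 (a = ((1*(1/25) + 21*(-1/18)) + 37)² = ((1/25 - 7/6) + 37)² = (-169/150 + 37)² = (5381/150)² = 28955161/22500 ≈ 1286.9)
a/(1426/(-733) - 1928/(-7 + 9*(-2))) = 28955161/(22500*(1426/(-733) - 1928/(-7 + 9*(-2)))) = 28955161/(22500*(1426*(-1/733) - 1928/(-7 - 18))) = 28955161/(22500*(-1426/733 - 1928/(-25))) = 28955161/(22500*(-1426/733 - 1928*(-1/25))) = 28955161/(22500*(-1426/733 + 1928/25)) = 28955161/(22500*(1377574/18325)) = (28955161/22500)*(18325/1377574) = 21224133013/1239816600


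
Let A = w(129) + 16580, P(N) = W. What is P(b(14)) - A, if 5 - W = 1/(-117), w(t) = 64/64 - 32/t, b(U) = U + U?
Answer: -83392565/5031 ≈ -16576.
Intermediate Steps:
b(U) = 2*U
w(t) = 1 - 32/t (w(t) = 64*(1/64) - 32/t = 1 - 32/t)
W = 586/117 (W = 5 - 1/(-117) = 5 - 1*(-1/117) = 5 + 1/117 = 586/117 ≈ 5.0085)
P(N) = 586/117
A = 2138917/129 (A = (-32 + 129)/129 + 16580 = (1/129)*97 + 16580 = 97/129 + 16580 = 2138917/129 ≈ 16581.)
P(b(14)) - A = 586/117 - 1*2138917/129 = 586/117 - 2138917/129 = -83392565/5031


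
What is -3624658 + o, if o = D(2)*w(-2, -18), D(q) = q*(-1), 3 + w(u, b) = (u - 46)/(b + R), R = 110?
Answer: -83366972/23 ≈ -3.6247e+6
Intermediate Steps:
w(u, b) = -3 + (-46 + u)/(110 + b) (w(u, b) = -3 + (u - 46)/(b + 110) = -3 + (-46 + u)/(110 + b))
D(q) = -q
o = 162/23 (o = (-1*2)*((-376 - 2 - 3*(-18))/(110 - 18)) = -2*(-376 - 2 + 54)/92 = -(-324)/46 = -2*(-81/23) = 162/23 ≈ 7.0435)
-3624658 + o = -3624658 + 162/23 = -83366972/23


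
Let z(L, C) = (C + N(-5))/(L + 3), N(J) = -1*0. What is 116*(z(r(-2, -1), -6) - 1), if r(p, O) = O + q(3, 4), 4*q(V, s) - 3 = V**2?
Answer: -1276/5 ≈ -255.20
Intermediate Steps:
q(V, s) = 3/4 + V**2/4
N(J) = 0
r(p, O) = 3 + O (r(p, O) = O + (3/4 + (1/4)*3**2) = O + (3/4 + (1/4)*9) = O + (3/4 + 9/4) = O + 3 = 3 + O)
z(L, C) = C/(3 + L) (z(L, C) = (C + 0)/(L + 3) = C/(3 + L))
116*(z(r(-2, -1), -6) - 1) = 116*(-6/(3 + (3 - 1)) - 1) = 116*(-6/(3 + 2) - 1) = 116*(-6/5 - 1) = 116*(-11/5) = -1276/5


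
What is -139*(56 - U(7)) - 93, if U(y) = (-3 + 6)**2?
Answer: -6626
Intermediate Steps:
U(y) = 9 (U(y) = 3**2 = 9)
-139*(56 - U(7)) - 93 = -139*(56 - 1*9) - 93 = -139*(56 - 9) - 93 = -139*47 - 93 = -6533 - 93 = -6626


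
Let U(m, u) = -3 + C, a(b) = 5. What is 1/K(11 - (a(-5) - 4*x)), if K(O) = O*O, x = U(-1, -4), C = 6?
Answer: 1/324 ≈ 0.0030864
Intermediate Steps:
U(m, u) = 3 (U(m, u) = -3 + 6 = 3)
x = 3
K(O) = O**2
1/K(11 - (a(-5) - 4*x)) = 1/((11 - (5 - 4*3))**2) = 1/((11 - (5 - 12))**2) = 1/((11 - 1*(-7))**2) = 1/((11 + 7)**2) = 1/(18**2) = 1/324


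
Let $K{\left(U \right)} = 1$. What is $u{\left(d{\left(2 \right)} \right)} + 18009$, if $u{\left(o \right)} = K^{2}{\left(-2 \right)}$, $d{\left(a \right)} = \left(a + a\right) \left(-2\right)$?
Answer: $18010$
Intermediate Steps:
$d{\left(a \right)} = - 4 a$ ($d{\left(a \right)} = 2 a \left(-2\right) = - 4 a$)
$u{\left(o \right)} = 1$ ($u{\left(o \right)} = 1^{2} = 1$)
$u{\left(d{\left(2 \right)} \right)} + 18009 = 1 + 18009 = 18010$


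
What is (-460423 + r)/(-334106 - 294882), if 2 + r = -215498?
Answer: 675923/628988 ≈ 1.0746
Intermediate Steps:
r = -215500 (r = -2 - 215498 = -215500)
(-460423 + r)/(-334106 - 294882) = (-460423 - 215500)/(-334106 - 294882) = -675923/(-628988) = -675923*(-1/628988) = 675923/628988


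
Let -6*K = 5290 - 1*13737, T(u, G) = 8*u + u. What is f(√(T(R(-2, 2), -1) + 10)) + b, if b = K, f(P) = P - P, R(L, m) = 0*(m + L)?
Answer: 8447/6 ≈ 1407.8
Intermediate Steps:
R(L, m) = 0 (R(L, m) = 0*(L + m) = 0)
T(u, G) = 9*u
K = 8447/6 (K = -(5290 - 1*13737)/6 = -(5290 - 13737)/6 = -⅙*(-8447) = 8447/6 ≈ 1407.8)
f(P) = 0
b = 8447/6 ≈ 1407.8
f(√(T(R(-2, 2), -1) + 10)) + b = 0 + 8447/6 = 8447/6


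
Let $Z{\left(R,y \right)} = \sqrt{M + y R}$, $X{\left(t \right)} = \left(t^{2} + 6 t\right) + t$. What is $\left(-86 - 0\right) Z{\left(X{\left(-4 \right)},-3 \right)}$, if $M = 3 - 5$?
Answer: $- 86 \sqrt{34} \approx -501.46$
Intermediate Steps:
$M = -2$
$X{\left(t \right)} = t^{2} + 7 t$
$Z{\left(R,y \right)} = \sqrt{-2 + R y}$ ($Z{\left(R,y \right)} = \sqrt{-2 + y R} = \sqrt{-2 + R y}$)
$\left(-86 - 0\right) Z{\left(X{\left(-4 \right)},-3 \right)} = \left(-86 - 0\right) \sqrt{-2 + - 4 \left(7 - 4\right) \left(-3\right)} = \left(-86 + 0\right) \sqrt{-2 + \left(-4\right) 3 \left(-3\right)} = - 86 \sqrt{-2 - -36} = - 86 \sqrt{-2 + 36} = - 86 \sqrt{34}$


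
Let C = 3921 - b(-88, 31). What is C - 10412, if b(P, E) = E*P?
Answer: -3763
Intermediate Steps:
C = 6649 (C = 3921 - 31*(-88) = 3921 - 1*(-2728) = 3921 + 2728 = 6649)
C - 10412 = 6649 - 10412 = -3763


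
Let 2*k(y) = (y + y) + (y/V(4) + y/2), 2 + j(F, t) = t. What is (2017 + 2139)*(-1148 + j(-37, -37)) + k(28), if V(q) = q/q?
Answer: -4933123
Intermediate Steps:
V(q) = 1
j(F, t) = -2 + t
k(y) = 7*y/4 (k(y) = ((y + y) + (y/1 + y/2))/2 = (2*y + (y*1 + y*(½)))/2 = (2*y + (y + y/2))/2 = (2*y + 3*y/2)/2 = (7*y/2)/2 = 7*y/4)
(2017 + 2139)*(-1148 + j(-37, -37)) + k(28) = (2017 + 2139)*(-1148 + (-2 - 37)) + (7/4)*28 = 4156*(-1148 - 39) + 49 = 4156*(-1187) + 49 = -4933172 + 49 = -4933123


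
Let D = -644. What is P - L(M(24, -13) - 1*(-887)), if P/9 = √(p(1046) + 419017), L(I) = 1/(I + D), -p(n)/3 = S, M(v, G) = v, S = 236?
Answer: -1/267 + 9*√418309 ≈ 5820.9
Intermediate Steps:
p(n) = -708 (p(n) = -3*236 = -708)
L(I) = 1/(-644 + I) (L(I) = 1/(I - 644) = 1/(-644 + I))
P = 9*√418309 (P = 9*√(-708 + 419017) = 9*√418309 ≈ 5820.9)
P - L(M(24, -13) - 1*(-887)) = 9*√418309 - 1/(-644 + (24 - 1*(-887))) = 9*√418309 - 1/(-644 + (24 + 887)) = 9*√418309 - 1/(-644 + 911) = 9*√418309 - 1/267 = -1/267 + 9*√418309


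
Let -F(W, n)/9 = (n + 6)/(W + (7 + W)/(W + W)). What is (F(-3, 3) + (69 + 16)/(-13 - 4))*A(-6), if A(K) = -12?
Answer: -2256/11 ≈ -205.09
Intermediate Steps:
F(W, n) = -9*(6 + n)/(W + (7 + W)/(2*W)) (F(W, n) = -9*(n + 6)/(W + (7 + W)/(W + W)) = -9*(6 + n)/(W + (7 + W)/((2*W))) = -9*(6 + n)/(W + (7 + W)*(1/(2*W))) = -9*(6 + n)/(W + (7 + W)/(2*W)))
(F(-3, 3) + (69 + 16)/(-13 - 4))*A(-6) = (-18*(-3)*(6 + 3)/(7 - 3 + 2*(-3)**2) + (69 + 16)/(-13 - 4))*(-12) = (-18*(-3)*9/(7 - 3 + 2*9) + 85/(-17))*(-12) = (-18*(-3)*9/(7 - 3 + 18) + 85*(-1/17))*(-12) = (-18*(-3)*9/22 - 5)*(-12) = (-18*(-3)*1/22*9 - 5)*(-12) = (243/11 - 5)*(-12) = (188/11)*(-12) = -2256/11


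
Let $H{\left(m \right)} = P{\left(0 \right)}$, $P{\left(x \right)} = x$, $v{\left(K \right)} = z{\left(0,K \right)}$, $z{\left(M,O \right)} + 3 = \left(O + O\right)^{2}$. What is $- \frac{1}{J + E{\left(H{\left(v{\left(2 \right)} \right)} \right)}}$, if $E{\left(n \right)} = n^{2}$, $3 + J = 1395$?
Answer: $- \frac{1}{1392} \approx -0.00071839$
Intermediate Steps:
$z{\left(M,O \right)} = -3 + 4 O^{2}$ ($z{\left(M,O \right)} = -3 + \left(O + O\right)^{2} = -3 + \left(2 O\right)^{2} = -3 + 4 O^{2}$)
$v{\left(K \right)} = -3 + 4 K^{2}$
$J = 1392$ ($J = -3 + 1395 = 1392$)
$H{\left(m \right)} = 0$
$- \frac{1}{J + E{\left(H{\left(v{\left(2 \right)} \right)} \right)}} = - \frac{1}{1392 + 0^{2}} = - \frac{1}{1392 + 0} = - \frac{1}{1392}$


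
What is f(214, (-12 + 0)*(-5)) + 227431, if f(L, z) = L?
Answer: 227645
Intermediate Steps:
f(214, (-12 + 0)*(-5)) + 227431 = 214 + 227431 = 227645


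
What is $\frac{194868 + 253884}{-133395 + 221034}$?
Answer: $\frac{149584}{29213} \approx 5.1205$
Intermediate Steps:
$\frac{194868 + 253884}{-133395 + 221034} = \frac{448752}{87639} = 448752 \cdot \frac{1}{87639} = \frac{149584}{29213}$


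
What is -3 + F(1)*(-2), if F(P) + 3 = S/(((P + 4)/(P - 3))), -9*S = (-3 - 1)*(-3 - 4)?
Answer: 23/45 ≈ 0.51111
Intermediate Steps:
S = -28/9 (S = -(-3 - 1)*(-3 - 4)/9 = -(-4)*(-7)/9 = -⅑*28 = -28/9 ≈ -3.1111)
F(P) = -3 - 28*(-3 + P)/(9*(4 + P)) (F(P) = -3 - 28*(P - 3)/(P + 4)/9 = -3 - 28*(-3 + P)/(4 + P)/9 = -3 - 28*(-3 + P)/(9*(4 + P)))
-3 + F(1)*(-2) = -3 + ((-24 - 55*1)/(9*(4 + 1)))*(-2) = -3 + ((⅑)*(-24 - 55)/5)*(-2) = -3 + ((⅑)*(⅕)*(-79))*(-2) = -3 - 79/45*(-2) = -3 + 158/45 = 23/45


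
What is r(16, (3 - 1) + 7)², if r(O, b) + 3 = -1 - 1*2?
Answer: 36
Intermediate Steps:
r(O, b) = -6 (r(O, b) = -3 + (-1 - 1*2) = -3 + (-1 - 2) = -3 - 3 = -6)
r(16, (3 - 1) + 7)² = (-6)² = 36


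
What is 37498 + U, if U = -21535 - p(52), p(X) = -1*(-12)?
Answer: 15951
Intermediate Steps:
p(X) = 12
U = -21547 (U = -21535 - 1*12 = -21535 - 12 = -21547)
37498 + U = 37498 - 21547 = 15951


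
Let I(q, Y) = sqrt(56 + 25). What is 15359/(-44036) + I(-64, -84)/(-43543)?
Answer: -669173261/1917459548 ≈ -0.34899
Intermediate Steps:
I(q, Y) = 9 (I(q, Y) = sqrt(81) = 9)
15359/(-44036) + I(-64, -84)/(-43543) = 15359/(-44036) + 9/(-43543) = 15359*(-1/44036) + 9*(-1/43543) = -15359/44036 - 9/43543 = -669173261/1917459548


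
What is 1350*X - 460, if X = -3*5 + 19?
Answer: 4940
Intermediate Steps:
X = 4 (X = -15 + 19 = 4)
1350*X - 460 = 1350*4 - 460 = 5400 - 460 = 4940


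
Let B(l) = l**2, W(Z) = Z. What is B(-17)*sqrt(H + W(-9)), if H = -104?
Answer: 289*I*sqrt(113) ≈ 3072.1*I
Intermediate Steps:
B(-17)*sqrt(H + W(-9)) = (-17)**2*sqrt(-104 - 9) = 289*sqrt(-113) = 289*(I*sqrt(113)) = 289*I*sqrt(113)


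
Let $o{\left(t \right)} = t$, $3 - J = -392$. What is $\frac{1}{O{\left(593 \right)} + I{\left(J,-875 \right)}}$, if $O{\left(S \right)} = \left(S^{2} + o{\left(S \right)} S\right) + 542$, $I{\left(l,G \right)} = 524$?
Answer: $\frac{1}{704364} \approx 1.4197 \cdot 10^{-6}$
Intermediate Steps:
$J = 395$ ($J = 3 - -392 = 3 + 392 = 395$)
$O{\left(S \right)} = 542 + 2 S^{2}$ ($O{\left(S \right)} = \left(S^{2} + S S\right) + 542 = \left(S^{2} + S^{2}\right) + 542 = 2 S^{2} + 542 = 542 + 2 S^{2}$)
$\frac{1}{O{\left(593 \right)} + I{\left(J,-875 \right)}} = \frac{1}{\left(542 + 2 \cdot 593^{2}\right) + 524} = \frac{1}{\left(542 + 2 \cdot 351649\right) + 524} = \frac{1}{\left(542 + 703298\right) + 524} = \frac{1}{703840 + 524} = \frac{1}{704364}$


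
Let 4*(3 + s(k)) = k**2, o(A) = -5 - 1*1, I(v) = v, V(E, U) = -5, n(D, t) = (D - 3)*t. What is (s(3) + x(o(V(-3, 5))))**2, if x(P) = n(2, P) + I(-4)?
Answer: 25/16 ≈ 1.5625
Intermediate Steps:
n(D, t) = t*(-3 + D) (n(D, t) = (-3 + D)*t = t*(-3 + D))
o(A) = -6 (o(A) = -5 - 1 = -6)
x(P) = -4 - P (x(P) = P*(-3 + 2) - 4 = P*(-1) - 4 = -P - 4 = -4 - P)
s(k) = -3 + k**2/4
(s(3) + x(o(V(-3, 5))))**2 = ((-3 + (1/4)*3**2) + (-4 - 1*(-6)))**2 = ((-3 + (1/4)*9) + (-4 + 6))**2 = ((-3 + 9/4) + 2)**2 = (-3/4 + 2)**2 = (5/4)**2 = 25/16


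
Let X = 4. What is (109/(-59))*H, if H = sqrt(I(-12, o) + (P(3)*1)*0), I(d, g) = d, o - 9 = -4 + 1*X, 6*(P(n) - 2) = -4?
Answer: -218*I*sqrt(3)/59 ≈ -6.3998*I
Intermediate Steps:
P(n) = 4/3 (P(n) = 2 + (1/6)*(-4) = 2 - 2/3 = 4/3)
o = 9 (o = 9 + (-4 + 1*4) = 9 + (-4 + 4) = 9 + 0 = 9)
H = 2*I*sqrt(3) (H = sqrt(-12 + ((4/3)*1)*0) = sqrt(-12 + (4/3)*0) = sqrt(-12 + 0) = sqrt(-12) = 2*I*sqrt(3) ≈ 3.4641*I)
(109/(-59))*H = (109/(-59))*(2*I*sqrt(3)) = (109*(-1/59))*(2*I*sqrt(3)) = -218*I*sqrt(3)/59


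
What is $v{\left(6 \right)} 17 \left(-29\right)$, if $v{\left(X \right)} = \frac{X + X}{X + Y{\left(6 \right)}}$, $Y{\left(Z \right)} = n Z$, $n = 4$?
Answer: $- \frac{986}{5} \approx -197.2$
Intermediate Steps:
$Y{\left(Z \right)} = 4 Z$
$v{\left(X \right)} = \frac{2 X}{24 + X}$ ($v{\left(X \right)} = \frac{X + X}{X + 4 \cdot 6} = \frac{2 X}{X + 24} = \frac{2 X}{24 + X}$)
$v{\left(6 \right)} 17 \left(-29\right) = 2 \cdot 6 \frac{1}{24 + 6} \cdot 17 \left(-29\right) = 2 \cdot 6 \cdot \frac{1}{30} \cdot 17 \left(-29\right) = \frac{2}{5} \cdot 17 \left(-29\right) = \frac{34}{5} \left(-29\right) = - \frac{986}{5}$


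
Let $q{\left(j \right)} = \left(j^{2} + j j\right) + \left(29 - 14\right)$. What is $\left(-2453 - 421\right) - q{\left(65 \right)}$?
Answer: $-11339$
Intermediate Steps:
$q{\left(j \right)} = 15 + 2 j^{2}$ ($q{\left(j \right)} = \left(j^{2} + j^{2}\right) + 15 = 2 j^{2} + 15 = 15 + 2 j^{2}$)
$\left(-2453 - 421\right) - q{\left(65 \right)} = \left(-2453 - 421\right) - \left(15 + 2 \cdot 65^{2}\right) = -2874 - \left(15 + 2 \cdot 4225\right) = -2874 - \left(15 + 8450\right) = -2874 - 8465 = -11339$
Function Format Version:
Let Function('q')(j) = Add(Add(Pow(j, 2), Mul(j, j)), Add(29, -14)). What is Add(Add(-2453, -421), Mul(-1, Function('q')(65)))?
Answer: -11339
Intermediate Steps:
Function('q')(j) = Add(15, Mul(2, Pow(j, 2))) (Function('q')(j) = Add(Add(Pow(j, 2), Pow(j, 2)), 15) = Add(Mul(2, Pow(j, 2)), 15) = Add(15, Mul(2, Pow(j, 2))))
Add(Add(-2453, -421), Mul(-1, Function('q')(65))) = Add(Add(-2453, -421), Mul(-1, Add(15, Mul(2, Pow(65, 2))))) = Add(-2874, Mul(-1, Add(15, Mul(2, 4225)))) = Add(-2874, Mul(-1, Add(15, 8450))) = Add(-2874, Mul(-1, 8465)) = Add(-2874, -8465) = -11339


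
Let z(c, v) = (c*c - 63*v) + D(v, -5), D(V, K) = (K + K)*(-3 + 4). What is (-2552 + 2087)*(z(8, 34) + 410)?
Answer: 780270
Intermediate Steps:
D(V, K) = 2*K (D(V, K) = (2*K)*1 = 2*K)
z(c, v) = -10 + c**2 - 63*v (z(c, v) = (c*c - 63*v) + 2*(-5) = (c**2 - 63*v) - 10 = -10 + c**2 - 63*v)
(-2552 + 2087)*(z(8, 34) + 410) = (-2552 + 2087)*((-10 + 8**2 - 63*34) + 410) = -465*((-10 + 64 - 2142) + 410) = -465*(-2088 + 410) = -465*(-1678) = 780270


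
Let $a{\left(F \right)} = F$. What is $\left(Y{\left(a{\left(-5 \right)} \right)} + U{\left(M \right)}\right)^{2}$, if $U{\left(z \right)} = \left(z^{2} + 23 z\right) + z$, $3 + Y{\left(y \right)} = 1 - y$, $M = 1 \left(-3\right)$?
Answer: $3600$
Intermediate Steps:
$M = -3$
$Y{\left(y \right)} = -2 - y$ ($Y{\left(y \right)} = -3 - \left(-1 + y\right) = -2 - y$)
$U{\left(z \right)} = z^{2} + 24 z$
$\left(Y{\left(a{\left(-5 \right)} \right)} + U{\left(M \right)}\right)^{2} = \left(\left(-2 - -5\right) - 3 \left(24 - 3\right)\right)^{2} = \left(\left(-2 + 5\right) - 63\right)^{2} = \left(3 - 63\right)^{2} = \left(-60\right)^{2} = 3600$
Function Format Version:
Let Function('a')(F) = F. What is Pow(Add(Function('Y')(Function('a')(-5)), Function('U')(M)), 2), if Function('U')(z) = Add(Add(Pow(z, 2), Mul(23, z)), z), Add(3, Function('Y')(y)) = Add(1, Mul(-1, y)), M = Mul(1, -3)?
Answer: 3600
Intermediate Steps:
M = -3
Function('Y')(y) = Add(-2, Mul(-1, y)) (Function('Y')(y) = Add(-3, Add(1, Mul(-1, y))) = Add(-2, Mul(-1, y)))
Function('U')(z) = Add(Pow(z, 2), Mul(24, z))
Pow(Add(Function('Y')(Function('a')(-5)), Function('U')(M)), 2) = Pow(Add(Add(-2, Mul(-1, -5)), Mul(-3, Add(24, -3))), 2) = Pow(Add(Add(-2, 5), Mul(-3, 21)), 2) = Pow(Add(3, -63), 2) = Pow(-60, 2) = 3600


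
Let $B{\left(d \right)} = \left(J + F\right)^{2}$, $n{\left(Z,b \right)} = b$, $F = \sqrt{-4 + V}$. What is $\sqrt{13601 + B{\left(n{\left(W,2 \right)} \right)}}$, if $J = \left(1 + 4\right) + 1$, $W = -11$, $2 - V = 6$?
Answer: $\sqrt{13629 + 24 i \sqrt{2}} \approx 116.74 + 0.1454 i$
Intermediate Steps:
$V = -4$ ($V = 2 - 6 = -4$)
$F = 2 i \sqrt{2}$ ($F = \sqrt{-4 - 4} = \sqrt{-8} = 2 i \sqrt{2} \approx 2.8284 i$)
$J = 6$ ($J = 5 + 1 = 6$)
$B{\left(d \right)} = \left(6 + 2 i \sqrt{2}\right)^{2}$
$\sqrt{13601 + B{\left(n{\left(W,2 \right)} \right)}} = \sqrt{13601 + \left(28 + 24 i \sqrt{2}\right)} = \sqrt{13629 + 24 i \sqrt{2}}$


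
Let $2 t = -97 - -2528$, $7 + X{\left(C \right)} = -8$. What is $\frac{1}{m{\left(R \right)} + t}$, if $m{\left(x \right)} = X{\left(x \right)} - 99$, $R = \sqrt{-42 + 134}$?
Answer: $\frac{2}{2203} \approx 0.00090785$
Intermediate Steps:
$X{\left(C \right)} = -15$ ($X{\left(C \right)} = -7 - 8 = -15$)
$R = 2 \sqrt{23}$ ($R = \sqrt{92} = 2 \sqrt{23} \approx 9.5917$)
$t = \frac{2431}{2}$ ($t = \frac{-97 - -2528}{2} = \frac{-97 + 2528}{2} = \frac{1}{2} \cdot 2431 = \frac{2431}{2} \approx 1215.5$)
$m{\left(x \right)} = -114$ ($m{\left(x \right)} = -15 - 99 = -114$)
$\frac{1}{m{\left(R \right)} + t} = \frac{1}{-114 + \frac{2431}{2}} = \frac{1}{\frac{2203}{2}} = \frac{2}{2203}$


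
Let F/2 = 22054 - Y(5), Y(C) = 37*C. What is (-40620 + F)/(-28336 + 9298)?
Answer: -1559/9519 ≈ -0.16378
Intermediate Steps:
F = 43738 (F = 2*(22054 - 37*5) = 2*(22054 - 1*185) = 2*(22054 - 185) = 2*21869 = 43738)
(-40620 + F)/(-28336 + 9298) = (-40620 + 43738)/(-28336 + 9298) = 3118/(-19038) = 3118*(-1/19038) = -1559/9519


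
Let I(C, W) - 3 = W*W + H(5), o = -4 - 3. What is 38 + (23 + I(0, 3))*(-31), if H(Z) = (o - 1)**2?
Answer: -3031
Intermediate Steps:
o = -7
H(Z) = 64 (H(Z) = (-7 - 1)**2 = (-8)**2 = 64)
I(C, W) = 67 + W**2 (I(C, W) = 3 + (W*W + 64) = 3 + (W**2 + 64) = 3 + (64 + W**2) = 67 + W**2)
38 + (23 + I(0, 3))*(-31) = 38 + (23 + (67 + 3**2))*(-31) = 38 + (23 + (67 + 9))*(-31) = 38 + (23 + 76)*(-31) = 38 + 99*(-31) = 38 - 3069 = -3031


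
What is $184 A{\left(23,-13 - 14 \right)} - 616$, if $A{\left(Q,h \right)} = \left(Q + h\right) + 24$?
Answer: $3064$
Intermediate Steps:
$A{\left(Q,h \right)} = 24 + Q + h$
$184 A{\left(23,-13 - 14 \right)} - 616 = 184 \left(24 + 23 - 27\right) - 616 = 184 \cdot 20 - 616 = 3680 - 616 = 3064$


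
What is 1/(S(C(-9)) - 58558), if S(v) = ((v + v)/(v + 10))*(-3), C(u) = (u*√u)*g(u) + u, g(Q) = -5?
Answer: -266846851/15627618104404 + 2025*I/15627618104404 ≈ -1.7075e-5 + 1.2958e-10*I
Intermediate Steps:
C(u) = u - 5*u^(3/2) (C(u) = (u*√u)*(-5) + u = u^(3/2)*(-5) + u = -5*u^(3/2) + u = u - 5*u^(3/2))
S(v) = -6*v/(10 + v) (S(v) = ((2*v)/(10 + v))*(-3) = (2*v/(10 + v))*(-3) = -6*v/(10 + v))
1/(S(C(-9)) - 58558) = 1/(-6*(-9 - (-135)*I)/(10 + (-9 - (-135)*I)) - 58558) = 1/(-6*(-9 + 135*I)/(10 + (-9 + 135*I)) - 58558) = 1/(-6*(-9 + 135*I)/(1 + 135*I) - 58558) = 1/(-6*(-9 + 135*I)*(1 - 135*I)/18226 - 58558) = 1/(-3*(1 - 135*I)*(-9 + 135*I)/9113 - 58558) = 1/(-58558 - 3*(1 - 135*I)*(-9 + 135*I)/9113)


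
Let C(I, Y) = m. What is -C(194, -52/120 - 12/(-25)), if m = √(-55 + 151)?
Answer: -4*√6 ≈ -9.7980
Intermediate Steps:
m = 4*√6 (m = √96 = 4*√6 ≈ 9.7980)
C(I, Y) = 4*√6
-C(194, -52/120 - 12/(-25)) = -4*√6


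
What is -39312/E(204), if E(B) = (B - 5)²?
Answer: -39312/39601 ≈ -0.99270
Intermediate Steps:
E(B) = (-5 + B)²
-39312/E(204) = -39312/(-5 + 204)² = -39312/(199²) = -39312/39601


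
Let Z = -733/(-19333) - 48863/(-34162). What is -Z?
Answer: -969709125/660453946 ≈ -1.4682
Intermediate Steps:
Z = 969709125/660453946 (Z = -733*(-1/19333) - 48863*(-1/34162) = 733/19333 + 48863/34162 = 969709125/660453946 ≈ 1.4682)
-Z = -1*969709125/660453946 = -969709125/660453946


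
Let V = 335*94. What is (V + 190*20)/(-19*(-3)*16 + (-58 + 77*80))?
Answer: 17645/3507 ≈ 5.0314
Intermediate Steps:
V = 31490
(V + 190*20)/(-19*(-3)*16 + (-58 + 77*80)) = (31490 + 190*20)/(-19*(-3)*16 + (-58 + 77*80)) = (31490 + 3800)/(57*16 + (-58 + 6160)) = 35290/(912 + 6102) = 35290/7014 = 35290*(1/7014) = 17645/3507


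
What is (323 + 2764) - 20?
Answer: 3067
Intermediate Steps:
(323 + 2764) - 20 = 3087 - 20 = 3067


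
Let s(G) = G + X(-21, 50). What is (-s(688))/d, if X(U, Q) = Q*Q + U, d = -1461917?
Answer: 3167/1461917 ≈ 0.0021663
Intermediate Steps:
X(U, Q) = U + Q**2 (X(U, Q) = Q**2 + U = U + Q**2)
s(G) = 2479 + G (s(G) = G + (-21 + 50**2) = G + (-21 + 2500) = G + 2479 = 2479 + G)
(-s(688))/d = -(2479 + 688)/(-1461917) = -1*3167*(-1/1461917) = -3167*(-1/1461917) = 3167/1461917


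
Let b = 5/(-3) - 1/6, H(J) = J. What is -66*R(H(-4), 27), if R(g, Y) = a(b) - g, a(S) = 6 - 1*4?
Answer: -396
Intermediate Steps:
b = -11/6 (b = 5*(-⅓) - 1*⅙ = -5/3 - ⅙ = -11/6 ≈ -1.8333)
a(S) = 2 (a(S) = 6 - 4 = 2)
R(g, Y) = 2 - g
-66*R(H(-4), 27) = -66*(2 - 1*(-4)) = -66*(2 + 4) = -66*6 = -396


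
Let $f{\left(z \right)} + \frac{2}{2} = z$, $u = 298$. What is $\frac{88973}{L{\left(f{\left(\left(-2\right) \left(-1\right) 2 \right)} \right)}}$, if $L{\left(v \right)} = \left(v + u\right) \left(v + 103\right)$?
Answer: $\frac{88973}{31906} \approx 2.7886$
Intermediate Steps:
$f{\left(z \right)} = -1 + z$
$L{\left(v \right)} = \left(103 + v\right) \left(298 + v\right)$ ($L{\left(v \right)} = \left(v + 298\right) \left(v + 103\right) = \left(298 + v\right) \left(103 + v\right) = \left(103 + v\right) \left(298 + v\right)$)
$\frac{88973}{L{\left(f{\left(\left(-2\right) \left(-1\right) 2 \right)} \right)}} = \frac{88973}{30694 + \left(-1 + \left(-2\right) \left(-1\right) 2\right)^{2} + 401 \left(-1 + \left(-2\right) \left(-1\right) 2\right)} = \frac{88973}{30694 + \left(-1 + 2 \cdot 2\right)^{2} + 401 \left(-1 + 2 \cdot 2\right)} = \frac{88973}{30694 + \left(-1 + 4\right)^{2} + 401 \left(-1 + 4\right)} = \frac{88973}{30694 + 3^{2} + 401 \cdot 3} = \frac{88973}{30694 + 9 + 1203} = \frac{88973}{31906}$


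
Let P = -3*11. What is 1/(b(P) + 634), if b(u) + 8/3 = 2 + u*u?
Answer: 3/5167 ≈ 0.00058061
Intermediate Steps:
P = -33
b(u) = -2/3 + u**2 (b(u) = -8/3 + (2 + u*u) = -8/3 + (2 + u**2) = -2/3 + u**2)
1/(b(P) + 634) = 1/((-2/3 + (-33)**2) + 634) = 1/((-2/3 + 1089) + 634) = 1/(3265/3 + 634) = 1/(5167/3) = 3/5167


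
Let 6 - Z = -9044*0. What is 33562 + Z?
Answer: 33568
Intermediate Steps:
Z = 6 (Z = 6 - (-9044)*0 = 6 - 1*0 = 6 + 0 = 6)
33562 + Z = 33562 + 6 = 33568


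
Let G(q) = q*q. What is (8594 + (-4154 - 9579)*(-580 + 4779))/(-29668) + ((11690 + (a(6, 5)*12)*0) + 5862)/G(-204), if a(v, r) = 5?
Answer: 149996511869/77166468 ≈ 1943.8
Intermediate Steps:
G(q) = q²
(8594 + (-4154 - 9579)*(-580 + 4779))/(-29668) + ((11690 + (a(6, 5)*12)*0) + 5862)/G(-204) = (8594 + (-4154 - 9579)*(-580 + 4779))/(-29668) + ((11690 + (5*12)*0) + 5862)/((-204)²) = (8594 - 13733*4199)*(-1/29668) + ((11690 + 60*0) + 5862)/41616 = (8594 - 57664867)*(-1/29668) + ((11690 + 0) + 5862)*(1/41616) = -57656273*(-1/29668) + (11690 + 5862)*(1/41616) = 57656273/29668 + 17552*(1/41616) = 57656273/29668 + 1097/2601 = 149996511869/77166468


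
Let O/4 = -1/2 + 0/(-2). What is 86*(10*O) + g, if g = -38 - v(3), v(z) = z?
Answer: -1761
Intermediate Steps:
g = -41 (g = -38 - 1*3 = -38 - 3 = -41)
O = -2 (O = 4*(-1/2 + 0/(-2)) = 4*(-1*½ + 0*(-½)) = 4*(-½ + 0) = 4*(-½) = -2)
86*(10*O) + g = 86*(10*(-2)) - 41 = 86*(-20) - 41 = -1720 - 41 = -1761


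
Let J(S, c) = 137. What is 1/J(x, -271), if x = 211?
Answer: 1/137 ≈ 0.0072993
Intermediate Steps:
1/J(x, -271) = 1/137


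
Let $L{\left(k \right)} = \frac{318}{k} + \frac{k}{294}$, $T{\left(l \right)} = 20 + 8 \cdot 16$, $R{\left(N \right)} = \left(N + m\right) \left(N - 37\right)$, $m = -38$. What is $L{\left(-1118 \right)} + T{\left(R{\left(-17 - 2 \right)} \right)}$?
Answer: $\frac{11825750}{82173} \approx 143.91$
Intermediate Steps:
$R{\left(N \right)} = \left(-38 + N\right) \left(-37 + N\right)$ ($R{\left(N \right)} = \left(N - 38\right) \left(N - 37\right) = \left(-38 + N\right) \left(-37 + N\right)$)
$T{\left(l \right)} = 148$ ($T{\left(l \right)} = 20 + 128 = 148$)
$L{\left(k \right)} = \frac{318}{k} + \frac{k}{294}$ ($L{\left(k \right)} = \frac{318}{k} + k \frac{1}{294} = \frac{318}{k} + \frac{k}{294}$)
$L{\left(-1118 \right)} + T{\left(R{\left(-17 - 2 \right)} \right)} = \left(\frac{318}{-1118} + \frac{1}{294} \left(-1118\right)\right) + 148 = \left(318 \left(- \frac{1}{1118}\right) - \frac{559}{147}\right) + 148 = \left(- \frac{159}{559} - \frac{559}{147}\right) + 148 = - \frac{335854}{82173} + 148 = \frac{11825750}{82173}$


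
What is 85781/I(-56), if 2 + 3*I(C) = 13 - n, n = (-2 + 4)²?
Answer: 257343/7 ≈ 36763.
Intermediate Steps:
n = 4 (n = 2² = 4)
I(C) = 7/3 (I(C) = -⅔ + (13 - 1*4)/3 = -⅔ + (13 - 4)/3 = -⅔ + (⅓)*9 = -⅔ + 3 = 7/3)
85781/I(-56) = 85781/(7/3) = 85781*(3/7) = 257343/7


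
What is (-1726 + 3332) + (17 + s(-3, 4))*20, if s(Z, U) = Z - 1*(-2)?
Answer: 1926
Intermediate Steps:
s(Z, U) = 2 + Z (s(Z, U) = Z + 2 = 2 + Z)
(-1726 + 3332) + (17 + s(-3, 4))*20 = (-1726 + 3332) + (17 + (2 - 3))*20 = 1606 + (17 - 1)*20 = 1606 + 16*20 = 1606 + 320 = 1926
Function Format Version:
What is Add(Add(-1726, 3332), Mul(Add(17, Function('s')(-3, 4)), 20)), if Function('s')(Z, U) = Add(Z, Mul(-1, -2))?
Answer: 1926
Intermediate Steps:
Function('s')(Z, U) = Add(2, Z) (Function('s')(Z, U) = Add(Z, 2) = Add(2, Z))
Add(Add(-1726, 3332), Mul(Add(17, Function('s')(-3, 4)), 20)) = Add(Add(-1726, 3332), Mul(Add(17, Add(2, -3)), 20)) = Add(1606, Mul(Add(17, -1), 20)) = Add(1606, Mul(16, 20)) = Add(1606, 320) = 1926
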